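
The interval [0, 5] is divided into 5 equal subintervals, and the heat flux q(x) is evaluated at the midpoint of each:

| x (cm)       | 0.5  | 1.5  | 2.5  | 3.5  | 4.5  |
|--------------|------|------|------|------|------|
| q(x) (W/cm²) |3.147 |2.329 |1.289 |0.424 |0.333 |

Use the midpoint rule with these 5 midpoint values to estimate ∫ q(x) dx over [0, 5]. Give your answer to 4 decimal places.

h = 1, n = 5.
h·[y(m₁) + y(m₂) + y(m₃) + y(m₄) + y(m₅)] = 1·(7.522) = 7.5220.

7.5220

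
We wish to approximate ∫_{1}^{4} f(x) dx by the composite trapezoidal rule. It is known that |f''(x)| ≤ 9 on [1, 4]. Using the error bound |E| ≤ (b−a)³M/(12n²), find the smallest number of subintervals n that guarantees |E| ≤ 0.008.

Need 243/(12n²) ≤ 0.008.
n² ≥ 243/(12·0.008) = 2531.25 ⇒ n ≥ 50.3115, so the smallest n is 51.

51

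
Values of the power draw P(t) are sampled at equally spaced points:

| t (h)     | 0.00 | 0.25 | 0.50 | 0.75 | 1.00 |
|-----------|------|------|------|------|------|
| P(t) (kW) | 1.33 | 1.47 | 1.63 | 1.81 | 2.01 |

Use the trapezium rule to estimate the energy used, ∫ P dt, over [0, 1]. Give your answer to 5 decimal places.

h = 0.25, n = 4.
(h/2)·[y₀ + 2y₁ + 2y₂ + 2y₃ + y₄] = 0.125·(13.16) = 1.64500.

1.64500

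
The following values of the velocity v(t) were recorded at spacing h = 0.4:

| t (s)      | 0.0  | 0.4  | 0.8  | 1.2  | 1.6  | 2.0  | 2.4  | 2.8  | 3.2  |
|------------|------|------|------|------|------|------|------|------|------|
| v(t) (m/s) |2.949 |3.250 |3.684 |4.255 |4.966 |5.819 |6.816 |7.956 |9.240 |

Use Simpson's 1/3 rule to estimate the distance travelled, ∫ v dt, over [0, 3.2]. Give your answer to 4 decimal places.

17.0988

h = 0.4, n = 8.
(h/3)·[y₀ + 4y₁ + 2y₂ + 4y₃ + 2y₄ + 4y₅ + 2y₆ + 4y₇ + y₈] = 0.133333·(128.241) = 17.0988.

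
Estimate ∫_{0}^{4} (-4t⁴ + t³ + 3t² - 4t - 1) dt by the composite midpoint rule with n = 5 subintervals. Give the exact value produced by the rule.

h = (4 − 0)/5 = 0.8.
Midpoints m₁,…,m₅ = 0.4, 1.2, 2, 2.8, 3.6.
f(m₁)=-2.1584, f(m₂)=-8.0464, f(m₃)=-53, f(m₄)=-212.5904, f(m₅)=-601.7104.
h·[f(m₁) + f(m₂) + f(m₃) + f(m₄) + f(m₅)] = 0.8·(-877.5056) = -702.00448.

-702.00448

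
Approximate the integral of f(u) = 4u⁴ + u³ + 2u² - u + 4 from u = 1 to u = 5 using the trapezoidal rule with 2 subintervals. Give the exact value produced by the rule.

3424

h = (5 − 1)/2 = 2.
Nodes u₀,…,u₂ = 1, 3, 5.
f(u) = 4u⁴ + u³ + 2u² - u + 4: f₀=10, f₁=370, f₂=2674.
(h/2)·[f₀ + 2f₁ + f₂] = 1·(3424) = 3424.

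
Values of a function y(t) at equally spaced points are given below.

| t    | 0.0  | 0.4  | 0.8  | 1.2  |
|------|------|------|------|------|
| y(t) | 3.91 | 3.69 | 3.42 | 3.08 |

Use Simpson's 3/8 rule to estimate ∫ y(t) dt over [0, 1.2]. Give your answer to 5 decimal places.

4.24800

h = 0.4, n = 3.
(3h/8)·[y₀ + 3y₁ + 3y₂ + y₃] = 0.15·(28.32) = 4.24800.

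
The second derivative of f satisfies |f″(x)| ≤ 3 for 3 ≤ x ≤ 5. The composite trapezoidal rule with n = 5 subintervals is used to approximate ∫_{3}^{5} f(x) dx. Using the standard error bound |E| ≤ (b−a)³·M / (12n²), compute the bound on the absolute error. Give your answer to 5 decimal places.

0.08000

|E| ≤ (2)³·3 / (12·5²) = 24/300 = 0.08000.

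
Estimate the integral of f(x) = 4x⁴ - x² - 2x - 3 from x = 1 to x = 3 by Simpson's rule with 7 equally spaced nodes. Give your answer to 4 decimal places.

h = (3 − 1)/6 = 0.333333.
Nodes x₀,…,x₆ = 1, 1.333333, 1.666667, 2, 2.333333, 2.666667, 3.
f(x) = 4x⁴ - x² - 2x - 3: f₀=-2, f₁=5.197531, f₂=21.753086, f₃=53, f₄=105.456790, f₅=186.827160, f₆=306.
(h/3)·[f₀ + 4f₁ + 2f₂ + 4f₃ + 2f₄ + 4f₅ + f₆] = 0.111111·(1538.518519) = 170.9465.

170.9465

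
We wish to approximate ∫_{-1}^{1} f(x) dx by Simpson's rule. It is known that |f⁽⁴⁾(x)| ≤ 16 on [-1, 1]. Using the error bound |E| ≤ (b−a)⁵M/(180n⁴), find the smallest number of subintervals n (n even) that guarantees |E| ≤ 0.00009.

14

Need 512/(180n⁴) ≤ 0.00009.
n⁴ ≥ 512/(180·0.00009) = 31604.9 ⇒ n ≥ 13.3333, so the smallest even n is 14. (n must be even for Simpson's rule.)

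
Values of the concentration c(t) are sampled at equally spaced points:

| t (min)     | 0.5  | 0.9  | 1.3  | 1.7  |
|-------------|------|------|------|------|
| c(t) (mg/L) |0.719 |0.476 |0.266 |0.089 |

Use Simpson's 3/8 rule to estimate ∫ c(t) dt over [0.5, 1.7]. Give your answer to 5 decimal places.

0.45510

h = 0.4, n = 3.
(3h/8)·[y₀ + 3y₁ + 3y₂ + y₃] = 0.15·(3.034) = 0.45510.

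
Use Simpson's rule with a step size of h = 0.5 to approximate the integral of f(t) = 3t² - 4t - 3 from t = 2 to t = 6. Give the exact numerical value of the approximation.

h = (6 − 2)/8 = 0.5.
Nodes t₀,…,t₈ = 2, 2.5, 3, 3.5, 4, 4.5, 5, 5.5, 6.
f(t) = 3t² - 4t - 3: f₀=1, f₁=5.75, f₂=12, f₃=19.75, f₄=29, f₅=39.75, f₆=52, f₇=65.75, f₈=81.
(h/3)·[f₀ + 4f₁ + 2f₂ + 4f₃ + 2f₄ + 4f₅ + 2f₆ + 4f₇ + f₈] = 0.166667·(792) = 132.

132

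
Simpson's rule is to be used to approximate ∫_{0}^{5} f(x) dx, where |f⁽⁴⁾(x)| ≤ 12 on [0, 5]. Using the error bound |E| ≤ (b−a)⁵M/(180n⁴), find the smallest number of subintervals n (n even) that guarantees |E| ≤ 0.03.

10

Need 37500/(180n⁴) ≤ 0.03.
n⁴ ≥ 37500/(180·0.03) = 6944.44 ⇒ n ≥ 9.1287, so the smallest even n is 10. (n must be even for Simpson's rule.)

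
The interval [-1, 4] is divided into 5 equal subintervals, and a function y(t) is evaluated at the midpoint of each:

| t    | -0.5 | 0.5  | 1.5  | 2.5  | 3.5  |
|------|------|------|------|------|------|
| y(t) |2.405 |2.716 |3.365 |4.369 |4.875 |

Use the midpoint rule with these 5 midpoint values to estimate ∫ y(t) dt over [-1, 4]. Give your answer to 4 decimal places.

h = 1, n = 5.
h·[y(m₁) + y(m₂) + y(m₃) + y(m₄) + y(m₅)] = 1·(17.730) = 17.7300.

17.7300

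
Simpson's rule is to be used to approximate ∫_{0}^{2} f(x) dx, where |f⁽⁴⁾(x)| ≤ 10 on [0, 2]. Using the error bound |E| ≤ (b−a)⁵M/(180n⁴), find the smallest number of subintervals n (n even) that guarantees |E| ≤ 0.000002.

Need 320/(180n⁴) ≤ 0.000002.
n⁴ ≥ 320/(180·0.000002) = 888889 ⇒ n ≥ 30.7052, so the smallest even n is 32. (n must be even for Simpson's rule.)

32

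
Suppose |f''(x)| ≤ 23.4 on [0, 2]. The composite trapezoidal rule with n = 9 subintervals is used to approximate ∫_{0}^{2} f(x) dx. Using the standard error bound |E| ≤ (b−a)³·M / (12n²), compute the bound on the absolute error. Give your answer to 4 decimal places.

0.1926

|E| ≤ (2)³·23.4 / (12·9²) = 187.2/972 = 0.1926.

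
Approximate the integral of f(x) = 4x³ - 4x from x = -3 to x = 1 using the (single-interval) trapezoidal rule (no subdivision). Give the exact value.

-192

T = (b−a)/2 · [f(-3) + f(1)] = 2·[(-96) + 0] = -192.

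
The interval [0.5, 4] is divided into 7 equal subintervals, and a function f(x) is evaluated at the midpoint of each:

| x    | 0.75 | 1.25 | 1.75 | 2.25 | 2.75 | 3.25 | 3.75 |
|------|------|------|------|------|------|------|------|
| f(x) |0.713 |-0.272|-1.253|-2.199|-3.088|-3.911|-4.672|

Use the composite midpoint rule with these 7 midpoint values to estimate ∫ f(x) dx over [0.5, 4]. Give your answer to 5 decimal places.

h = 0.5, n = 7.
h·[y(m₁) + y(m₂) + y(m₃) + y(m₄) + y(m₅) + y(m₆) + y(m₇)] = 0.5·(-14.682) = -7.34100.

-7.34100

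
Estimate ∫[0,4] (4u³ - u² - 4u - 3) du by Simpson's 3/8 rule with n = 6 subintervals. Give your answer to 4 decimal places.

h = (4 − 0)/6 = 0.666667.
Nodes u₀,…,u₆ = 0, 0.666667, 1.333333, 2, 2.666667, 3.333333, 4.
f(u) = 4u³ - u² - 4u - 3: f₀=-3, f₁=-4.925926, f₂=-0.629630, f₃=17, f₄=55.074074, f₅=120.703704, f₆=221.
(3h/8)·[f₀ + 3f₁ + 3f₂ + 2f₃ + 3f₄ + 3f₅ + f₆] = 0.25·(762.666667) = 190.6667.

190.6667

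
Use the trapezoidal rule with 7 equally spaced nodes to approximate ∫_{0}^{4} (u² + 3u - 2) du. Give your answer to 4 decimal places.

h = (4 − 0)/6 = 0.666667.
Nodes u₀,…,u₆ = 0, 0.666667, 1.333333, 2, 2.666667, 3.333333, 4.
f(u) = u² + 3u - 2: f₀=-2, f₁=0.444444, f₂=3.777778, f₃=8, f₄=13.111111, f₅=19.111111, f₆=26.
(h/2)·[f₀ + 2f₁ + 2f₂ + 2f₃ + 2f₄ + 2f₅ + f₆] = 0.333333·(112.888889) = 37.6296.

37.6296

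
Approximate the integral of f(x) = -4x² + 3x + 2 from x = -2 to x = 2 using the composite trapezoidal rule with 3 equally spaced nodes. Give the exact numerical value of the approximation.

-24

h = (2 − (-2))/2 = 2.
Nodes x₀,…,x₂ = -2, 0, 2.
f(x) = -4x² + 3x + 2: f₀=-20, f₁=2, f₂=-8.
(h/2)·[f₀ + 2f₁ + f₂] = 1·(-24) = -24.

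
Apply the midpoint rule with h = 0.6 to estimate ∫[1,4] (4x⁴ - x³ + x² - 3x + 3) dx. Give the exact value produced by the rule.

h = (4 − 1)/5 = 0.6.
Midpoints m₁,…,m₅ = 1.3, 1.9, 2.5, 3.1, 3.7.
f(m₁)=10.0174, f(m₂)=46.1794, f(m₃)=142.375, f(m₄)=342.9274, f(m₅)=704.6014.
h·[f(m₁) + f(m₂) + f(m₃) + f(m₄) + f(m₅)] = 0.6·(1246.1006) = 747.66036.

747.66036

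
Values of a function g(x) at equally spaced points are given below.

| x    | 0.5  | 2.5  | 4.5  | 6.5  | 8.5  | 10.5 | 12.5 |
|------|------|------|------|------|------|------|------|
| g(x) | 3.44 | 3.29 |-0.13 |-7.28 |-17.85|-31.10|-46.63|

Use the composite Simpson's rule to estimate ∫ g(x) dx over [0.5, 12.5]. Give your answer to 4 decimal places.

-146.3400

h = 2, n = 6.
(h/3)·[y₀ + 4y₁ + 2y₂ + 4y₃ + 2y₄ + 4y₅ + y₆] = 0.666667·(-219.51) = -146.3400.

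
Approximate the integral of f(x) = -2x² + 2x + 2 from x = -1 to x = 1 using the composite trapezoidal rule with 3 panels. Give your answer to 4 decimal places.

2.3704

h = (1 − (-1))/3 = 0.666667.
Nodes x₀,…,x₃ = -1, -0.333333, 0.333333, 1.
f(x) = -2x² + 2x + 2: f₀=-2, f₁=1.111111, f₂=2.444444, f₃=2.
(h/2)·[f₀ + 2f₁ + 2f₂ + f₃] = 0.333333·(7.111111) = 2.3704.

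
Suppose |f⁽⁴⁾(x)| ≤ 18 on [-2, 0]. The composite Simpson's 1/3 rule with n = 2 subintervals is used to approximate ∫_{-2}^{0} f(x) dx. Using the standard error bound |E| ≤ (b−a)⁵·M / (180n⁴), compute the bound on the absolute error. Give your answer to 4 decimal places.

0.2000

|E| ≤ (2)⁵·18 / (180·2⁴) = 576/2880 = 0.2000.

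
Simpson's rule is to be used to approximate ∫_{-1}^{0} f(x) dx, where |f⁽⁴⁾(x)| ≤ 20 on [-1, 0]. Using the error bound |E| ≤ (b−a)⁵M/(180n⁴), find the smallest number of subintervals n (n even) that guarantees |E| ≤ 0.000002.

16

Need 20/(180n⁴) ≤ 0.000002.
n⁴ ≥ 20/(180·0.000002) = 55555.6 ⇒ n ≥ 15.3526, so the smallest even n is 16. (n must be even for Simpson's rule.)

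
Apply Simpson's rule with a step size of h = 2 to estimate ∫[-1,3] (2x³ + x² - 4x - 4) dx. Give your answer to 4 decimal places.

17.3333

h = (3 − (-1))/2 = 2.
Nodes x₀,…,x₂ = -1, 1, 3.
f(x) = 2x³ + x² - 4x - 4: f₀=-1, f₁=-5, f₂=47.
(h/3)·[f₀ + 4f₁ + f₂] = 0.666667·(26) = 17.3333.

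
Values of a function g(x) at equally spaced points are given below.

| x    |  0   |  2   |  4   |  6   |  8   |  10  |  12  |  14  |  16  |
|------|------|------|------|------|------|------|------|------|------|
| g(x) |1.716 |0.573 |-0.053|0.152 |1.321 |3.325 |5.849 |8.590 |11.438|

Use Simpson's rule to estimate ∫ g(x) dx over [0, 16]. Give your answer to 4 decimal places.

51.9653

h = 2, n = 8.
(h/3)·[y₀ + 4y₁ + 2y₂ + 4y₃ + 2y₄ + 4y₅ + 2y₆ + 4y₇ + y₈] = 0.666667·(77.948) = 51.9653.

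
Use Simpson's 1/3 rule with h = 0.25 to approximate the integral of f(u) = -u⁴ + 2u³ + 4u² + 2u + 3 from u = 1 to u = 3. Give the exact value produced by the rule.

h = (3 − 1)/8 = 0.25.
Nodes u₀,…,u₈ = 1, 1.25, 1.5, 1.75, 2, 2.25, 2.5, 2.75, 3.
f(u) = -u⁴ + 2u³ + 4u² + 2u + 3: f₀=10, f₁=13.21484375, f₂=16.6875, f₃=20.08984375, f₄=23, f₅=24.90234375, f₆=25.1875, f₇=23.15234375, f₈=18.
(h/3)·[f₀ + 4f₁ + 2f₂ + 4f₃ + 2f₄ + 4f₅ + 2f₆ + 4f₇ + f₈] = 0.083333·(483.1875) = 40.265625.

40.265625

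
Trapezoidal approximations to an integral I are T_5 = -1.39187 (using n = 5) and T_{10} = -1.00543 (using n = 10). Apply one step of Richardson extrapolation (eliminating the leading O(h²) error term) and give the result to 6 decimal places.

-0.876617

R = (4·T_{10} − T_5) / 3 = (4·(-1.00543) − (-1.39187))/3 = (-2.62985)/3 = -0.876617.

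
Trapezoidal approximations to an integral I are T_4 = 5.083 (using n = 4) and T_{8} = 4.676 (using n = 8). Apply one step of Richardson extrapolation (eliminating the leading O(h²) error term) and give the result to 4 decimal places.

4.5403

R = (4·T_{8} − T_4) / 3 = (4·4.676 − 5.083)/3 = (13.621)/3 = 4.5403.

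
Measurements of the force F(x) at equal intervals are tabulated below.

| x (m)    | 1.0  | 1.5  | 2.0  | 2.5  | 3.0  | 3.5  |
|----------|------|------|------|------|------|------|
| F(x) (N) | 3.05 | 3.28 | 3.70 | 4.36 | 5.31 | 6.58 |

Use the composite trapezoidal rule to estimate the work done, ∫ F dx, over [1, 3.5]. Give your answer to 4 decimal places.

h = 0.5, n = 5.
(h/2)·[y₀ + 2y₁ + 2y₂ + 2y₃ + 2y₄ + y₅] = 0.25·(42.93) = 10.7325.

10.7325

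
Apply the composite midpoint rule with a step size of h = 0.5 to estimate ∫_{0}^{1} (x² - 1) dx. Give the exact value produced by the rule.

h = (1 − 0)/2 = 0.5.
Midpoints m₁,…,m₂ = 0.25, 0.75.
f(m₁)=-0.9375, f(m₂)=-0.4375.
h·[f(m₁) + f(m₂)] = 0.5·(-1.375) = -0.6875.

-0.6875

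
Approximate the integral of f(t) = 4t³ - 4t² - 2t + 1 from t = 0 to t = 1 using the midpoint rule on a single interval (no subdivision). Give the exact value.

-0.5

M = (b−a)·f(0.5) = 1·(-0.5) = -0.5.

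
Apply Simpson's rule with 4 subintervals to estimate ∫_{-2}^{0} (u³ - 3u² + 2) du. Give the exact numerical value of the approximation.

h = (0 − (-2))/4 = 0.5.
Nodes u₀,…,u₄ = -2, -1.5, -1, -0.5, 0.
f(u) = u³ - 3u² + 2: f₀=-18, f₁=-8.125, f₂=-2, f₃=1.125, f₄=2.
(h/3)·[f₀ + 4f₁ + 2f₂ + 4f₃ + f₄] = 0.166667·(-48) = -8.

-8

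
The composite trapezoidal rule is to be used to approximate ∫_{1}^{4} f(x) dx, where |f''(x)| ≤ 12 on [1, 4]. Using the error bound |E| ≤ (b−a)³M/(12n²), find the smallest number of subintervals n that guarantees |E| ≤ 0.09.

Need 324/(12n²) ≤ 0.09.
n² ≥ 324/(12·0.09) = 300 ⇒ n ≥ 17.3205, so the smallest n is 18.

18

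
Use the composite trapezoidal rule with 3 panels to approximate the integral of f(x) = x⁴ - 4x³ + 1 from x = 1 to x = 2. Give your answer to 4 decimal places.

h = (2 − 1)/3 = 0.333333.
Nodes x₀,…,x₃ = 1, 1.333333, 1.666667, 2.
f(x) = x⁴ - 4x³ + 1: f₀=-2, f₁=-5.320988, f₂=-9.802469, f₃=-15.
(h/2)·[f₀ + 2f₁ + 2f₂ + f₃] = 0.166667·(-47.246914) = -7.8745.

-7.8745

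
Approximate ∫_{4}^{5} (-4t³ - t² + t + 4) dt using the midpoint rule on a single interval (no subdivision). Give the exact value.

M = (b−a)·f(4.5) = 1·(-376.25) = -376.25.

-376.25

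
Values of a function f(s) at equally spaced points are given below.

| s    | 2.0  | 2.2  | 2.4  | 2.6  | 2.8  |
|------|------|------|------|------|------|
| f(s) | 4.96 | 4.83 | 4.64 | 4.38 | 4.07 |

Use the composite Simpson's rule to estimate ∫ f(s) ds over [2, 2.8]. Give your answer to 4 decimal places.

h = 0.2, n = 4.
(h/3)·[y₀ + 4y₁ + 2y₂ + 4y₃ + y₄] = 0.066667·(55.15) = 3.6767.

3.6767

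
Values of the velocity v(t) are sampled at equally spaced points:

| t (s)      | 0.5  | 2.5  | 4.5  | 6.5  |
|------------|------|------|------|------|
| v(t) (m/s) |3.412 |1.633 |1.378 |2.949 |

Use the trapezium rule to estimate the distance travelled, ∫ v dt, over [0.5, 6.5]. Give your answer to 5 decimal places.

h = 2, n = 3.
(h/2)·[y₀ + 2y₁ + 2y₂ + y₃] = 1·(12.383) = 12.38300.

12.38300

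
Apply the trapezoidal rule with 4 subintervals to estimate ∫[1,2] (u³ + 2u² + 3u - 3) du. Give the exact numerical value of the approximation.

9.984375

h = (2 − 1)/4 = 0.25.
Nodes u₀,…,u₄ = 1, 1.25, 1.5, 1.75, 2.
f(u) = u³ + 2u² + 3u - 3: f₀=3, f₁=5.828125, f₂=9.375, f₃=13.734375, f₄=19.
(h/2)·[f₀ + 2f₁ + 2f₂ + 2f₃ + f₄] = 0.125·(79.875) = 9.984375.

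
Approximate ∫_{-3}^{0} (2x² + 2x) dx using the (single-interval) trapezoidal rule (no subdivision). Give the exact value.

T = (b−a)/2 · [f(-3) + f(0)] = 1.5·[12 + 0] = 18.

18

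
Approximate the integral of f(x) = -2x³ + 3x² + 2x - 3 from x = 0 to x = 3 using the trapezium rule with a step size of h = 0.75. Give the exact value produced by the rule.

h = (3 − 0)/4 = 0.75.
Nodes x₀,…,x₄ = 0, 0.75, 1.5, 2.25, 3.
f(x) = -2x³ + 3x² + 2x - 3: f₀=-3, f₁=-0.65625, f₂=0, f₃=-6.09375, f₄=-24.
(h/2)·[f₀ + 2f₁ + 2f₂ + 2f₃ + f₄] = 0.375·(-40.5) = -15.1875.

-15.1875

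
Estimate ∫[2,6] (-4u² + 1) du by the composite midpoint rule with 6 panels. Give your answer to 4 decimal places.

-272.7407

h = (6 − 2)/6 = 0.666667.
Midpoints m₁,…,m₆ = 2.333333, 3, 3.666667, 4.333333, 5, 5.666667.
f(m₁)=-20.777778, f(m₂)=-35, f(m₃)=-52.777778, f(m₄)=-74.111111, f(m₅)=-99, f(m₆)=-127.444444.
h·[f(m₁) + f(m₂) + f(m₃) + f(m₄) + f(m₅) + f(m₆)] = 0.666667·(-409.111111) = -272.7407.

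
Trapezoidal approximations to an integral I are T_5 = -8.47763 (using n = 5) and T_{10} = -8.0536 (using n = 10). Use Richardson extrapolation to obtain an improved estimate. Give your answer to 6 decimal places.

-7.912257

R = (4·T_{10} − T_5) / 3 = (4·(-8.0536) − (-8.47763))/3 = (-23.73677)/3 = -7.912257.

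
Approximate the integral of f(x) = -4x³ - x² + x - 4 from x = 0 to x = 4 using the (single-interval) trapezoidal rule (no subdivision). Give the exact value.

-552

T = (b−a)/2 · [f(0) + f(4)] = 2·[(-4) + (-272)] = -552.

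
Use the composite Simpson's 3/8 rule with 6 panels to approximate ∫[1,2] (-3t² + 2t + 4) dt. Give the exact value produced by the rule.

0

h = (2 − 1)/6 = 0.166667.
Nodes t₀,…,t₆ = 1, 1.166667, 1.333333, 1.5, 1.666667, 1.833333, 2.
f(t) = -3t² + 2t + 4: f₀=3, f₁=2.25, f₂=1.333333, f₃=0.25, f₄=-1, f₅=-2.416667, f₆=-4.
(3h/8)·[f₀ + 3f₁ + 3f₂ + 2f₃ + 3f₄ + 3f₅ + f₆] = 0.0625·(0) = 0.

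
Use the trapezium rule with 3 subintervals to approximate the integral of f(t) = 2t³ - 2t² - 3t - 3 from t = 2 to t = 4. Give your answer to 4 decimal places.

61.0370

h = (4 − 2)/3 = 0.666667.
Nodes t₀,…,t₃ = 2, 2.666667, 3.333333, 4.
f(t) = 2t³ - 2t² - 3t - 3: f₀=-1, f₁=12.703704, f₂=38.851852, f₃=81.
(h/2)·[f₀ + 2f₁ + 2f₂ + f₃] = 0.333333·(183.111111) = 61.0370.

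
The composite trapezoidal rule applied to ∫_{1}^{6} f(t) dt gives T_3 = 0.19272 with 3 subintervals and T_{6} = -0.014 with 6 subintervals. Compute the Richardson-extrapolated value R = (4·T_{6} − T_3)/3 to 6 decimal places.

R = (4·T_{6} − T_3) / 3 = (4·(-0.014) − 0.19272)/3 = (-0.24872)/3 = -0.082907.

-0.082907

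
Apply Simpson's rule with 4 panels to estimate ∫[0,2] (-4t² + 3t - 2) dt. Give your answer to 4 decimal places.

-8.6667

h = (2 − 0)/4 = 0.5.
Nodes t₀,…,t₄ = 0, 0.5, 1, 1.5, 2.
f(t) = -4t² + 3t - 2: f₀=-2, f₁=-1.5, f₂=-3, f₃=-6.5, f₄=-12.
(h/3)·[f₀ + 4f₁ + 2f₂ + 4f₃ + f₄] = 0.166667·(-52) = -8.6667.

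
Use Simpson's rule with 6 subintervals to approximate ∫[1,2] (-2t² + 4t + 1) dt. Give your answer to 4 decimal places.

h = (2 − 1)/6 = 0.166667.
Nodes t₀,…,t₆ = 1, 1.166667, 1.333333, 1.5, 1.666667, 1.833333, 2.
f(t) = -2t² + 4t + 1: f₀=3, f₁=2.944444, f₂=2.777778, f₃=2.5, f₄=2.111111, f₅=1.611111, f₆=1.
(h/3)·[f₀ + 4f₁ + 2f₂ + 4f₃ + 2f₄ + 4f₅ + f₆] = 0.055556·(42) = 2.3333.

2.3333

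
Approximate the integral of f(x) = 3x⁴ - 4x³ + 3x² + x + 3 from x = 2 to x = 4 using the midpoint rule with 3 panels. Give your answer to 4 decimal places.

413.2346

h = (4 − 2)/3 = 0.666667.
Midpoints m₁,…,m₃ = 2.333333, 3, 3.666667.
f(m₁)=59.777778, f(m₂)=168, f(m₃)=392.074074.
h·[f(m₁) + f(m₂) + f(m₃)] = 0.666667·(619.851852) = 413.2346.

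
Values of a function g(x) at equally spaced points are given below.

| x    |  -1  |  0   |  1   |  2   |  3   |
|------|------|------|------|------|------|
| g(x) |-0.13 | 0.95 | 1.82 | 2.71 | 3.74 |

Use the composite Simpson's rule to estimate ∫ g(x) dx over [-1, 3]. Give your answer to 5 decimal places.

7.29667

h = 1, n = 4.
(h/3)·[y₀ + 4y₁ + 2y₂ + 4y₃ + y₄] = 0.333333·(21.89) = 7.29667.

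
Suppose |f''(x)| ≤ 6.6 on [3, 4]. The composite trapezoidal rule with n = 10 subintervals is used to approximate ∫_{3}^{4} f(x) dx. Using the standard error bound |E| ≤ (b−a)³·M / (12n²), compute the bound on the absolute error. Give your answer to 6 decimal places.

0.005500

|E| ≤ (1)³·6.6 / (12·10²) = 6.6/1200 = 0.005500.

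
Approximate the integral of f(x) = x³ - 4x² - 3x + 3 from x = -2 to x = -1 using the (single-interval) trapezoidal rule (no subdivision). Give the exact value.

-7

T = (b−a)/2 · [f(-2) + f(-1)] = 0.5·[(-15) + 1] = -7.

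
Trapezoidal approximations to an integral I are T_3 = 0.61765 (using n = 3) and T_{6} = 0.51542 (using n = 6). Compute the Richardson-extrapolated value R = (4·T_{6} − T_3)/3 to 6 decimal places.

0.481343

R = (4·T_{6} − T_3) / 3 = (4·0.51542 − 0.61765)/3 = (1.44403)/3 = 0.481343.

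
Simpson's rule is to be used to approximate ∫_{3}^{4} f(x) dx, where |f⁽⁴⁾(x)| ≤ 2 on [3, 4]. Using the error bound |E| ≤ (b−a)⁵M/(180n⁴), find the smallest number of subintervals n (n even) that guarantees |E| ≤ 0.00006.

4

Need 2/(180n⁴) ≤ 0.00006.
n⁴ ≥ 2/(180·0.00006) = 185.185 ⇒ n ≥ 3.6889, so the smallest even n is 4. (n must be even for Simpson's rule.)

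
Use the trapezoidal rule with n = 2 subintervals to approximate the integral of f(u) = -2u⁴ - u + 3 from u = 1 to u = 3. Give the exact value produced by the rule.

h = (3 − 1)/2 = 1.
Nodes u₀,…,u₂ = 1, 2, 3.
f(u) = -2u⁴ - u + 3: f₀=0, f₁=-31, f₂=-162.
(h/2)·[f₀ + 2f₁ + f₂] = 0.5·(-224) = -112.

-112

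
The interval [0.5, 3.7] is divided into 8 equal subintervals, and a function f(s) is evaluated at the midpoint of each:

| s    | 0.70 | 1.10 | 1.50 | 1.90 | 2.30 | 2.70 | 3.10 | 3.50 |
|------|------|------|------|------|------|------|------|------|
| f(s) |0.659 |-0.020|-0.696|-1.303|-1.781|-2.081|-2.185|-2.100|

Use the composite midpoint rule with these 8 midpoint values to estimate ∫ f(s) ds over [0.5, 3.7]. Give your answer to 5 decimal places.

h = 0.4, n = 8.
h·[y(m₁) + y(m₂) + y(m₃) + y(m₄) + y(m₅) + y(m₆) + y(m₇) + y(m₈)] = 0.4·(-9.507) = -3.80280.

-3.80280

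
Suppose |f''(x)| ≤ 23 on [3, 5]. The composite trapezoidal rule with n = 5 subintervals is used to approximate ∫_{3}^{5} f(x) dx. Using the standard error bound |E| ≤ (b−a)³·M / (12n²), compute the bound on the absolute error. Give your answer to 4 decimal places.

0.6133

|E| ≤ (2)³·23 / (12·5²) = 184/300 = 0.6133.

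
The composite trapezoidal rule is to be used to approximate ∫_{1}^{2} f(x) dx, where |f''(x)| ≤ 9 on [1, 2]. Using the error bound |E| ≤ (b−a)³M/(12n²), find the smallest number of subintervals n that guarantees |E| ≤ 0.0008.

Need 9/(12n²) ≤ 0.0008.
n² ≥ 9/(12·0.0008) = 937.5 ⇒ n ≥ 30.6186, so the smallest n is 31.

31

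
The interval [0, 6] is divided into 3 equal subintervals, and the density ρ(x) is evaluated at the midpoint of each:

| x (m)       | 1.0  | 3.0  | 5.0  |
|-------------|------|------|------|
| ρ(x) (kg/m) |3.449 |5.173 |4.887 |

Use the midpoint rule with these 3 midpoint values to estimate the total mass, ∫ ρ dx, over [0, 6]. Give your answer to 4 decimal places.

27.0180

h = 2, n = 3.
h·[y(m₁) + y(m₂) + y(m₃)] = 2·(13.509) = 27.0180.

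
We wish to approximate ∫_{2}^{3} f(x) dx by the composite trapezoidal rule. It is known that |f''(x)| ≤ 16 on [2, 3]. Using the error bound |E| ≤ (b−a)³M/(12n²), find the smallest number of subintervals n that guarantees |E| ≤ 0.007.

14

Need 16/(12n²) ≤ 0.007.
n² ≥ 16/(12·0.007) = 190.476 ⇒ n ≥ 13.8013, so the smallest n is 14.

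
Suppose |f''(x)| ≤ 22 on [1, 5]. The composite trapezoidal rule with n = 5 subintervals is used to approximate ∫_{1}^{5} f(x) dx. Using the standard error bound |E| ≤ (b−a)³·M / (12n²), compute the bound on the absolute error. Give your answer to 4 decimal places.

4.6933

|E| ≤ (4)³·22 / (12·5²) = 1408/300 = 4.6933.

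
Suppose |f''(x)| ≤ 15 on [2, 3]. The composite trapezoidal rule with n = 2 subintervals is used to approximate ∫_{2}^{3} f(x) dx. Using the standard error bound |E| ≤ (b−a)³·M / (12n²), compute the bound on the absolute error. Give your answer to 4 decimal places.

|E| ≤ (1)³·15 / (12·2²) = 15/48 = 0.3125.

0.3125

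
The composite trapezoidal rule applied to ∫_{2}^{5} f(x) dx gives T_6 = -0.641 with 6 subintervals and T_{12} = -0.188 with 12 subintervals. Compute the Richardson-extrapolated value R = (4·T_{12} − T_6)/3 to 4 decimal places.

-0.0370

R = (4·T_{12} − T_6) / 3 = (4·(-0.188) − (-0.641))/3 = (-0.111)/3 = -0.0370.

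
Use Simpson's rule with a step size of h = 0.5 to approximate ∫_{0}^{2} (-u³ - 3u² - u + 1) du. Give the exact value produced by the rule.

h = (2 − 0)/4 = 0.5.
Nodes u₀,…,u₄ = 0, 0.5, 1, 1.5, 2.
f(u) = -u³ - 3u² - u + 1: f₀=1, f₁=-0.375, f₂=-4, f₃=-10.625, f₄=-21.
(h/3)·[f₀ + 4f₁ + 2f₂ + 4f₃ + f₄] = 0.166667·(-72) = -12.

-12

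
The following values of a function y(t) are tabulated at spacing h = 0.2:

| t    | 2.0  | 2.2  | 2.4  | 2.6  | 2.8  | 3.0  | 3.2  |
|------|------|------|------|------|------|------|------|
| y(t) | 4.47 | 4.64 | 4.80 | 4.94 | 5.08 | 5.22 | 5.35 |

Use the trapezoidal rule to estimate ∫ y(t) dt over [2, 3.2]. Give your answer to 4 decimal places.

5.9180

h = 0.2, n = 6.
(h/2)·[y₀ + 2y₁ + 2y₂ + 2y₃ + 2y₄ + 2y₅ + y₆] = 0.1·(59.18) = 5.9180.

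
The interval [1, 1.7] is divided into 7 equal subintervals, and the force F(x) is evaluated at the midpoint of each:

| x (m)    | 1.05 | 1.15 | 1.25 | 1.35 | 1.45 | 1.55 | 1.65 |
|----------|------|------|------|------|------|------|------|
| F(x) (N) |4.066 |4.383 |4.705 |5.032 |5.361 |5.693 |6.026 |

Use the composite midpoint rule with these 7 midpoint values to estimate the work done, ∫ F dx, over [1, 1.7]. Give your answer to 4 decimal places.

3.5266

h = 0.1, n = 7.
h·[y(m₁) + y(m₂) + y(m₃) + y(m₄) + y(m₅) + y(m₆) + y(m₇)] = 0.1·(35.266) = 3.5266.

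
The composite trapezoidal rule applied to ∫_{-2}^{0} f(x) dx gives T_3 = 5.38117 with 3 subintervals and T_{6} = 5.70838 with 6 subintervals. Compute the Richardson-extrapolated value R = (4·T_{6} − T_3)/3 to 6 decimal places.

R = (4·T_{6} − T_3) / 3 = (4·5.70838 − 5.38117)/3 = (17.45235)/3 = 5.817450.

5.817450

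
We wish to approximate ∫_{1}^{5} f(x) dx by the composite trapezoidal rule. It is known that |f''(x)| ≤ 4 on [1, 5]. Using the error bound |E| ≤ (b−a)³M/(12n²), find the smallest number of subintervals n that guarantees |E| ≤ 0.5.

7

Need 256/(12n²) ≤ 0.5.
n² ≥ 256/(12·0.5) = 42.6667 ⇒ n ≥ 6.5320, so the smallest n is 7.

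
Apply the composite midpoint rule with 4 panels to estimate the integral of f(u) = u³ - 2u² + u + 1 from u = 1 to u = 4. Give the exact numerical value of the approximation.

31.4765625

h = (4 − 1)/4 = 0.75.
Midpoints m₁,…,m₄ = 1.375, 2.125, 2.875, 3.625.
f(m₁)=1.193359375, f(m₂)=3.689453125, f(m₃)=11.107421875, f(m₄)=25.978515625.
h·[f(m₁) + f(m₂) + f(m₃) + f(m₄)] = 0.75·(41.96875) = 31.4765625.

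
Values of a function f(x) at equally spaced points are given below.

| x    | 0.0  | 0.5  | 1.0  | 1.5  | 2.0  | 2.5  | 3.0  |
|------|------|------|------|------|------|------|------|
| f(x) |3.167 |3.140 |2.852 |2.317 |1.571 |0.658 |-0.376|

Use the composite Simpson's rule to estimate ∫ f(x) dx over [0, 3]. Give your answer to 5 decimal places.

6.01617

h = 0.5, n = 6.
(h/3)·[y₀ + 4y₁ + 2y₂ + 4y₃ + 2y₄ + 4y₅ + y₆] = 0.166667·(36.097) = 6.01617.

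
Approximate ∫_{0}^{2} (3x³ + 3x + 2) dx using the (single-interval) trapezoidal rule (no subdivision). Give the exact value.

34

T = (b−a)/2 · [f(0) + f(2)] = 1·[2 + 32] = 34.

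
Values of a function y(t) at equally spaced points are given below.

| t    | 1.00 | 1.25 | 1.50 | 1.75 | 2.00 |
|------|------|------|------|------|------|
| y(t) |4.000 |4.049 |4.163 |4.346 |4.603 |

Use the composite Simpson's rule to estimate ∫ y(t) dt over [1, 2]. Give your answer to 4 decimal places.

h = 0.25, n = 4.
(h/3)·[y₀ + 4y₁ + 2y₂ + 4y₃ + y₄] = 0.083333·(50.509) = 4.2091.

4.2091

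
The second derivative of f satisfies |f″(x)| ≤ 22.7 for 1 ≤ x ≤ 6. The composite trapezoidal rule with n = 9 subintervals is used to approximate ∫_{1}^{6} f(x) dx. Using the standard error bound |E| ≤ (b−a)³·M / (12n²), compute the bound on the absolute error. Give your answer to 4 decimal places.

2.9192

|E| ≤ (5)³·22.7 / (12·9²) = 2837.5/972 = 2.9192.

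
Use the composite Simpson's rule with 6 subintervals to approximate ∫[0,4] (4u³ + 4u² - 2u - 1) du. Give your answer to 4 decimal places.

321.3333

h = (4 − 0)/6 = 0.666667.
Nodes u₀,…,u₆ = 0, 0.666667, 1.333333, 2, 2.666667, 3.333333, 4.
f(u) = 4u³ + 4u² - 2u - 1: f₀=-1, f₁=0.629630, f₂=12.925926, f₃=43, f₄=97.962963, f₅=184.925926, f₆=311.
(h/3)·[f₀ + 4f₁ + 2f₂ + 4f₃ + 2f₄ + 4f₅ + f₆] = 0.222222·(1446) = 321.3333.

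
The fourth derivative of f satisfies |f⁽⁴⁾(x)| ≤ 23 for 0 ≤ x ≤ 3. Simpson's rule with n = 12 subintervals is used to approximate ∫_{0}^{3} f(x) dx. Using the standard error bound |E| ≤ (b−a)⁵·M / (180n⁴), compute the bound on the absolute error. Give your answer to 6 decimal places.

0.001497

|E| ≤ (3)⁵·23 / (180·12⁴) = 5589/3732480 = 0.001497.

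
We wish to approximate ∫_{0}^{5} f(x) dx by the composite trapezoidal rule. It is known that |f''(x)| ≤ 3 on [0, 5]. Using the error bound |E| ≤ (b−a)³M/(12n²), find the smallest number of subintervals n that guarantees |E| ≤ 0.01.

56

Need 375/(12n²) ≤ 0.01.
n² ≥ 375/(12·0.01) = 3125 ⇒ n ≥ 55.9017, so the smallest n is 56.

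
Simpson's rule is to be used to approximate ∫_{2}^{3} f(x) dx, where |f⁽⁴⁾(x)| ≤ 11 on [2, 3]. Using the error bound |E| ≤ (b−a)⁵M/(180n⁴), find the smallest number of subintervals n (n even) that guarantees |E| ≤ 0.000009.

10

Need 11/(180n⁴) ≤ 0.000009.
n⁴ ≥ 11/(180·0.000009) = 6790.12 ⇒ n ≥ 9.0776, so the smallest even n is 10. (n must be even for Simpson's rule.)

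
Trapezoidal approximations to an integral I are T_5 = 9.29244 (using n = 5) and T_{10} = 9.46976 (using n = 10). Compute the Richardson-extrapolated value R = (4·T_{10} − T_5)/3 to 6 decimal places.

9.528867

R = (4·T_{10} − T_5) / 3 = (4·9.46976 − 9.29244)/3 = (28.58660)/3 = 9.528867.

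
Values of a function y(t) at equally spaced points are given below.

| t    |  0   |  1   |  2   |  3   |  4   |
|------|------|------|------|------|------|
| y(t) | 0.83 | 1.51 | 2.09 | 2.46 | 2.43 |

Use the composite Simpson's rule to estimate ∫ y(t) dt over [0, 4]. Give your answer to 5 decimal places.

7.77333

h = 1, n = 4.
(h/3)·[y₀ + 4y₁ + 2y₂ + 4y₃ + y₄] = 0.333333·(23.32) = 7.77333.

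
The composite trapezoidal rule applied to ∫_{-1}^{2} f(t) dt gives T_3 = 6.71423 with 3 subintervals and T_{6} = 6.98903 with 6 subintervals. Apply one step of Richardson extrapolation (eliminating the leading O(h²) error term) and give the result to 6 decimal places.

7.080630

R = (4·T_{6} − T_3) / 3 = (4·6.98903 − 6.71423)/3 = (21.24189)/3 = 7.080630.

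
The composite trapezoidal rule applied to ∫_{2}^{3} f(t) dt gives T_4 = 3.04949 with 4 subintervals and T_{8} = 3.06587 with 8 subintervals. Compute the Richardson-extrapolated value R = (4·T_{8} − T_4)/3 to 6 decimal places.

3.071330

R = (4·T_{8} − T_4) / 3 = (4·3.06587 − 3.04949)/3 = (9.21399)/3 = 3.071330.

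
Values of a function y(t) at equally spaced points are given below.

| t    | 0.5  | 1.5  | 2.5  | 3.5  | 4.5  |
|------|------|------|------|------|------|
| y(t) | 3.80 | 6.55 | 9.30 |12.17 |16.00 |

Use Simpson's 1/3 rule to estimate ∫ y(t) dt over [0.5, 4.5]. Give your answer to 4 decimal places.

h = 1, n = 4.
(h/3)·[y₀ + 4y₁ + 2y₂ + 4y₃ + y₄] = 0.333333·(113.28) = 37.7600.

37.7600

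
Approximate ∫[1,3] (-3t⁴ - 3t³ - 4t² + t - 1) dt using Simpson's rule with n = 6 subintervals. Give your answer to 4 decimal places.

-237.8765

h = (3 − 1)/6 = 0.333333.
Nodes t₀,…,t₆ = 1, 1.333333, 1.666667, 2, 2.333333, 2.666667, 3.
f(t) = -3t⁴ - 3t³ - 4t² + t - 1: f₀=-10, f₁=-23.370370, f₂=-47.481481, f₃=-87, f₄=-147.481481, f₅=-235.370370, f₆=-358.
(h/3)·[f₀ + 4f₁ + 2f₂ + 4f₃ + 2f₄ + 4f₅ + f₆] = 0.111111·(-2140.888889) = -237.8765.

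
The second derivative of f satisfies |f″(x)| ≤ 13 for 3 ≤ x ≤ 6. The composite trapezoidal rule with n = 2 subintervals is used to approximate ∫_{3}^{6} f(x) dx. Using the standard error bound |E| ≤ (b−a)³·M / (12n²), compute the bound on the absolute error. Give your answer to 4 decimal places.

|E| ≤ (3)³·13 / (12·2²) = 351/48 = 7.3125.

7.3125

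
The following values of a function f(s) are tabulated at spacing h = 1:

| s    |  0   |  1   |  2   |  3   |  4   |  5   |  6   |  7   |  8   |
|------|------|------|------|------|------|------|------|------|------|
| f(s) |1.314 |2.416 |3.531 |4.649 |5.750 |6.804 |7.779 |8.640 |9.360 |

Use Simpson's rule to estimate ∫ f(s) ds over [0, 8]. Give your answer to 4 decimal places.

44.9433

h = 1, n = 8.
(h/3)·[y₀ + 4y₁ + 2y₂ + 4y₃ + 2y₄ + 4y₅ + 2y₆ + 4y₇ + y₈] = 0.333333·(134.830) = 44.9433.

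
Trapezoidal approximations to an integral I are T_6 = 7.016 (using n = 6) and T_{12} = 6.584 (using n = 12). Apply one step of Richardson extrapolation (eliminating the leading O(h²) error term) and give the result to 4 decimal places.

R = (4·T_{12} − T_6) / 3 = (4·6.584 − 7.016)/3 = (19.320)/3 = 6.4400.

6.4400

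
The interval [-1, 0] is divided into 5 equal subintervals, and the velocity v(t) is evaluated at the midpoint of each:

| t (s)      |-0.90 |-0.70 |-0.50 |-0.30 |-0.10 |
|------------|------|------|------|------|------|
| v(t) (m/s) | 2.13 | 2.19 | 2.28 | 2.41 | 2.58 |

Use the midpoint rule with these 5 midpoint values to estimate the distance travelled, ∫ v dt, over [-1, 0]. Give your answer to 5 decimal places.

h = 0.2, n = 5.
h·[y(m₁) + y(m₂) + y(m₃) + y(m₄) + y(m₅)] = 0.2·(11.59) = 2.31800.

2.31800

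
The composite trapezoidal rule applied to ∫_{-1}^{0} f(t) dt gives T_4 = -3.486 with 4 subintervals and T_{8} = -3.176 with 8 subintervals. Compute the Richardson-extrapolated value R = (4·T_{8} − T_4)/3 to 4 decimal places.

R = (4·T_{8} − T_4) / 3 = (4·(-3.176) − (-3.486))/3 = (-9.218)/3 = -3.0727.

-3.0727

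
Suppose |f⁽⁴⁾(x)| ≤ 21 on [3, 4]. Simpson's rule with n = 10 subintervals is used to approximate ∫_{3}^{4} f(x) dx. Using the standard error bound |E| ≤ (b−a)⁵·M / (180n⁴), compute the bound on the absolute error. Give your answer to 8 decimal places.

|E| ≤ (1)⁵·21 / (180·10⁴) = 21/1800000 = 0.00001167.

0.00001167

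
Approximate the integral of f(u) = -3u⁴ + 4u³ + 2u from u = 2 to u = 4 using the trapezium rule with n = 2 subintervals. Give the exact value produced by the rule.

-387

h = (4 − 2)/2 = 1.
Nodes u₀,…,u₂ = 2, 3, 4.
f(u) = -3u⁴ + 4u³ + 2u: f₀=-12, f₁=-129, f₂=-504.
(h/2)·[f₀ + 2f₁ + f₂] = 0.5·(-774) = -387.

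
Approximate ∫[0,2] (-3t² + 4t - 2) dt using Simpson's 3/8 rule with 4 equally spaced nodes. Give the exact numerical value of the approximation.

h = (2 − 0)/3 = 0.666667.
Nodes t₀,…,t₃ = 0, 0.666667, 1.333333, 2.
f(t) = -3t² + 4t - 2: f₀=-2, f₁=-0.666667, f₂=-2, f₃=-6.
(3h/8)·[f₀ + 3f₁ + 3f₂ + f₃] = 0.25·(-16) = -4.

-4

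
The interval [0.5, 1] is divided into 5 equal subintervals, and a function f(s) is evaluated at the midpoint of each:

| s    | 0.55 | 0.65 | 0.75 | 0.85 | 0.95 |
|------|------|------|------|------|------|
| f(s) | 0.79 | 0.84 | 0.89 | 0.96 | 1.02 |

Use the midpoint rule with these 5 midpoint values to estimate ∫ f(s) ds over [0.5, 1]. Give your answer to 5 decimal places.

h = 0.1, n = 5.
h·[y(m₁) + y(m₂) + y(m₃) + y(m₄) + y(m₅)] = 0.1·(4.50) = 0.45000.

0.45000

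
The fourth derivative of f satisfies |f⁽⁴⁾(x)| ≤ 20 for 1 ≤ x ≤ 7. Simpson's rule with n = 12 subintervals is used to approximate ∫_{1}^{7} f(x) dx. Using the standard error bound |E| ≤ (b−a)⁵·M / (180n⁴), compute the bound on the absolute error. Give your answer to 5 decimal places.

0.04167

|E| ≤ (6)⁵·20 / (180·12⁴) = 155520/3732480 = 0.04167.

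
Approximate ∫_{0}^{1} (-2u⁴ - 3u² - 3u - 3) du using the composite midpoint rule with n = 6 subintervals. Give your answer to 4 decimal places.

-5.8838

h = (1 − 0)/6 = 0.166667.
Midpoints m₁,…,m₆ = 0.083333, 0.25, 0.416667, 0.583333, 0.75, 0.916667.
f(m₁)=-3.270930, f(m₂)=-3.9453125, f(m₃)=-4.831115, f(m₄)=-6.002411, f(m₅)=-7.5703125, f(m₆)=-9.682967.
h·[f(m₁) + f(m₂) + f(m₃) + f(m₄) + f(m₅) + f(m₆)] = 0.166667·(-35.303048) = -5.8838.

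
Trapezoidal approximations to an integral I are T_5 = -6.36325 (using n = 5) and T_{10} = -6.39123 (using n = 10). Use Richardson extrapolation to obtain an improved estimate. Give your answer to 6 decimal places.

-6.400557

R = (4·T_{10} − T_5) / 3 = (4·(-6.39123) − (-6.36325))/3 = (-19.20167)/3 = -6.400557.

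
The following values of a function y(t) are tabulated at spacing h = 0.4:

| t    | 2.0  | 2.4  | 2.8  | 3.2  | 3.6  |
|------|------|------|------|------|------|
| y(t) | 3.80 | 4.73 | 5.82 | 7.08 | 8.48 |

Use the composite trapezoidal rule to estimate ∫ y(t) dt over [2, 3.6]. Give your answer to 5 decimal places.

h = 0.4, n = 4.
(h/2)·[y₀ + 2y₁ + 2y₂ + 2y₃ + y₄] = 0.2·(47.54) = 9.50800.

9.50800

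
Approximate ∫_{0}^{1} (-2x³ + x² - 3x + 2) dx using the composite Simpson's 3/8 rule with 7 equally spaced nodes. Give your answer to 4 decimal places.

0.3333

h = (1 − 0)/6 = 0.166667.
Nodes x₀,…,x₆ = 0, 0.166667, 0.333333, 0.5, 0.666667, 0.833333, 1.
f(x) = -2x³ + x² - 3x + 2: f₀=2, f₁=1.518519, f₂=1.037037, f₃=0.5, f₄=-0.148148, f₅=-0.962963, f₆=-2.
(3h/8)·[f₀ + 3f₁ + 3f₂ + 2f₃ + 3f₄ + 3f₅ + f₆] = 0.0625·(5.333333) = 0.3333.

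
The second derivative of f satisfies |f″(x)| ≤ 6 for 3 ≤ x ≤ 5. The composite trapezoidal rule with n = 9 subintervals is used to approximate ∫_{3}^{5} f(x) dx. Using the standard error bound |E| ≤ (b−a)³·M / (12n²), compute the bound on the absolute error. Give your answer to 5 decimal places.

0.04938

|E| ≤ (2)³·6 / (12·9²) = 48/972 = 0.04938.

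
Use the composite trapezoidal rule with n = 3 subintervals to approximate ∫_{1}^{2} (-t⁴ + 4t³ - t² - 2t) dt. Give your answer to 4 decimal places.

3.5226

h = (2 − 1)/3 = 0.333333.
Nodes t₀,…,t₃ = 1, 1.333333, 1.666667, 2.
f(t) = -t⁴ + 4t³ - t² - 2t: f₀=0, f₁=1.876543, f₂=4.691358, f₃=8.
(h/2)·[f₀ + 2f₁ + 2f₂ + f₃] = 0.166667·(21.135802) = 3.5226.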